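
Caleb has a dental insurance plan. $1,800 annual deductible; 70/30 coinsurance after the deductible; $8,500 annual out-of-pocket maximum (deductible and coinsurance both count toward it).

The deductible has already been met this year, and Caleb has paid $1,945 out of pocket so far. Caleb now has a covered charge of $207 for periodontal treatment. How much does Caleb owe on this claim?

The deductible is already satisfied, so the full bill goes to coinsurance.
Coinsurance: $207 × 30% = $62.10.
Cumulative spending $1,945 + $62.10 = $2,007.10 stays under the $8,500 maximum.

$62.10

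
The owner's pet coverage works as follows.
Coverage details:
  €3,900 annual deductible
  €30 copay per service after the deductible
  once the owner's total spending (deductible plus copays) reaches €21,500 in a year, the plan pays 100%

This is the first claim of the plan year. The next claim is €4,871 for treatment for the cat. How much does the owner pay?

Deductible not yet touched, so the first €3,900 of the bill goes to the deductible.
The remaining €971 (= €4,871 − €3,900) moves to the copay.
Copay on this service: €30.
That puts the owner's cost at €3,900 + €30 = €3,930 before any cap.
Total out-of-pocket so far would be €0 + €3,930 = €3,930, below the €21,500 cap — no reduction.

€3,930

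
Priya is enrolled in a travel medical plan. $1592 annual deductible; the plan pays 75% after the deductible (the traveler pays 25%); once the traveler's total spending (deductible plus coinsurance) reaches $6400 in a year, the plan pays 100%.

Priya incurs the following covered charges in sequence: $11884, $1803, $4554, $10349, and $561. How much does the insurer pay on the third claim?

$3415.50

#1 ($11884): $1592 finishes the deductible; $10292 goes to coinsurance; 25% of $10292 = $2573. Traveler pays $4165; OOP now $4165. Plan pays $11884 − $4165 = $7719.
#2 ($1803): deductible already satisfied, so traveler's share is 25% × $1803 = $450.75. Cost to traveler: $450.75. OOP to date $4615.75. Insurer: $1803 − $450.75 = $1352.25.
#3 ($4554): deductible already satisfied, so traveler's share is 25% × $4554 = $1138.50. Cost to traveler: $1138.50. OOP to date $5754.25. Insurer: $4554 − $1138.50 = $3415.50.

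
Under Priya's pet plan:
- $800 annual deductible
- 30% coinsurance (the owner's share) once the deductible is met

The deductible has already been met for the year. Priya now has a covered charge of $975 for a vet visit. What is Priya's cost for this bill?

$292.50

The deductible is already satisfied, so the full bill goes to coinsurance.
Coinsurance: $975 × 30% = $292.50.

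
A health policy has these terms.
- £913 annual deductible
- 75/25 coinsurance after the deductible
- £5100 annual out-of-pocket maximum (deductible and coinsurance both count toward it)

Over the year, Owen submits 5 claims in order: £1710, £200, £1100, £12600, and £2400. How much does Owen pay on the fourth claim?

Claim 1 — £1710: £913 to deductible, leaving £797; 25% of £797 = £199.25. Patient owes £1112.25 (running OOP £1112.25).
Claim 2 — £200: deductible already satisfied, so patient's share is 25% × £200 = £50. Patient owes £50 (running OOP £1162.25).
Claim 3 — £1100: deductible already satisfied, so patient's share is 25% × £1100 = £275. Patient owes £275 (running OOP £1437.25).
Claim 4 — £12600: deductible already satisfied, so patient's share is 25% × £12600 = £3150. Cost to patient: £3150. OOP to date £4587.25.

£3150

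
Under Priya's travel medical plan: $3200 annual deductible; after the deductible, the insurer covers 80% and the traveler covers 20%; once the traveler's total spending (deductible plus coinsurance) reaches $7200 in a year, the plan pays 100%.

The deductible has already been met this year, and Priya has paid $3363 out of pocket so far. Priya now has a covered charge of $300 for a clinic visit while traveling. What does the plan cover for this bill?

$240

The deductible is already satisfied, so the full bill goes to coinsurance.
Traveler's 20% share of $300 is $60.
Total out-of-pocket so far would be $3363 + $60 = $3423, below the $7200 cap — no reduction.
The plan picks up $300 − $60 = $240.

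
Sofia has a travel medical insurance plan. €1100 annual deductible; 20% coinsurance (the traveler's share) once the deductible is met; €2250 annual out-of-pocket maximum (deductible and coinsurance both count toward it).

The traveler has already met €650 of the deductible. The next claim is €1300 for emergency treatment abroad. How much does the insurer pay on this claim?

€650 of the €1100 deductible is already met, leaving €450.
After the €450 deductible portion, €1300 − €450 = €850 is subject to coinsurance.
20% of €850 = €170 falls to the traveler.
So the traveler owes €450 + €170 = €620 before any cap.
Cumulative spending €650 + €620 = €1270 stays under the €2250 maximum.
The plan picks up €1300 − €620 = €680.

€680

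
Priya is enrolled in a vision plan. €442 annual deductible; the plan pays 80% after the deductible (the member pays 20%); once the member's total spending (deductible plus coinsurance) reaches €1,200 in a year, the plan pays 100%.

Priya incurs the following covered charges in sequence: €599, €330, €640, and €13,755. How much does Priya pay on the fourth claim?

€532.60

Bill 1, €599: €442 finishes the deductible; €157 goes to coinsurance; 20% of €157 = €31.40. Cost to member: €473.40. OOP to date €473.40.
Bill 2, €330: deductible met; 20% of €330 = €66. Member pays €66; OOP now €539.40.
Bill 3, €640: 20% coinsurance on €640 = €128. Member owes €128 (running OOP €667.40).
Bill 4, €13,755: deductible met; 20% of €13,755 = €2,751. That would push OOP to €3,418.40, over the €1,200 cap, so member pays €1,200 − €667.40 = €532.60.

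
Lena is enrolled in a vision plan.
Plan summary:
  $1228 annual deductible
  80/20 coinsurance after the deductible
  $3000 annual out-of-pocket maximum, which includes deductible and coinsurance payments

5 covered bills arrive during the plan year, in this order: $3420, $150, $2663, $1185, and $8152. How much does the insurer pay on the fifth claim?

Claim 1 — $3420: $1228 finishes the deductible; $2192 goes to coinsurance; member's 20% is $438.40. Member pays $1666.40; OOP now $1666.40. Plan pays $3420 − $1666.40 = $1753.60.
Claim 2 — $150: deductible already satisfied, so member's share is 20% × $150 = $30. Cost to member: $30. OOP to date $1696.40. Insurer: $150 − $30 = $120.
Claim 3 — $2663: deductible already satisfied, so member's share is 20% × $2663 = $532.60. Cost to member: $532.60. OOP to date $2229. Insurer: $2663 − $532.60 = $2130.40.
Claim 4 — $1185: 20% coinsurance on $1185 = $237. Member pays $237; OOP now $2466. Plan pays $1185 − $237 = $948.
Claim 5 — $8152: deductible met; 20% of $8152 = $1630.40. That would push OOP to $4096.40, over the $3000 cap, so member pays $3000 − $2466 = $534. Plan pays $8152 − $534 = $7618.

$7618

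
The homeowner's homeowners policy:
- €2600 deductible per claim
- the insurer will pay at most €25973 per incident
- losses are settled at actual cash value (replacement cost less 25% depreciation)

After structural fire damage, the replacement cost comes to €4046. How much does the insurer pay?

Depreciate 25%: the covered value is €4046 × 0.75 = €3034.50.
After the deductible, €3034.50 − €2600 = €434.50 remains.
€434.50 ≤ €25973, so the limit doesn't bind; insurer pays €434.50.

€434.50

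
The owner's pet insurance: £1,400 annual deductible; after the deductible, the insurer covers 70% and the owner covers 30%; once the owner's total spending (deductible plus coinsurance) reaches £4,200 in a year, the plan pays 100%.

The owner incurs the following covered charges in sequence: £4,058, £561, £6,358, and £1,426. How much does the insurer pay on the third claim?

£4,523.70

Claim 1 (£4,058): £1,400 finishes the deductible; £2,658 goes to coinsurance; coinsurance £2,658 × 30% = £797.40. Cost to owner: £2,197.40. OOP to date £2,197.40. Insurer: £4,058 − £2,197.40 = £1,860.60.
Claim 2 (£561): 30% coinsurance on £561 = £168.30. Owner pays £168.30; OOP now £2,365.70. Insurer: £561 − £168.30 = £392.70.
Claim 3 (£6,358): 30% coinsurance on £6,358 = £1,907.40. OOP would hit £4,273.10 > £4,200, so the cap limits the owner to £4,200 − £2,365.70 = £1,834.30. Plan pays £6,358 − £1,834.30 = £4,523.70.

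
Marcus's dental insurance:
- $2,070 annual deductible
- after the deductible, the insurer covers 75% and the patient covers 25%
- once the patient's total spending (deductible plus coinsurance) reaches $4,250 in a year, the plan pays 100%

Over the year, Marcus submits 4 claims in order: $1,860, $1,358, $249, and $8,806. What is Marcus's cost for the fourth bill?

Bill 1, $1,860: all of it applies to the deductible. Patient owes $1,860 (running OOP $1,860).
Bill 2, $1,358: $210 finishes the deductible; $1,148 goes to coinsurance; 25% of $1,148 = $287. Cost to patient: $497. OOP to date $2,357.
Bill 3, $249: deductible met; 25% of $249 = $62.25. Cost to patient: $62.25. OOP to date $2,419.25.
Bill 4, $8,806: deductible already satisfied, so patient's share is 25% × $8,806 = $2,201.50. Adding that to $2,419.25 gives $4,620.75, past the $4,250 cap; patient pays only $4,250 − $2,419.25 = $1,830.75.

$1,830.75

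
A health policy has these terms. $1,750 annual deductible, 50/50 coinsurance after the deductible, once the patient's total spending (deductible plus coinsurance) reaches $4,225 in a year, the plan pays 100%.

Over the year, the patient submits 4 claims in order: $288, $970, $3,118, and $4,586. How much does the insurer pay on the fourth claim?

Claim 1 — $288: entire amount goes to the deductible. Cost to patient: $288. OOP to date $288. Plan pays $288 − $288 = $0.
Claim 2 — $970: entire amount goes to the deductible. Cost to patient: $970. OOP to date $1,258. Plan pays $970 − $970 = $0.
Claim 3 — $3,118: $492 to deductible, leaving $2,626; 50% of $2,626 = $1,313. Patient pays $1,805; OOP now $3,063. Plan pays $3,118 − $1,805 = $1,313.
Claim 4 — $4,586: deductible already satisfied, so patient's share is 50% × $4,586 = $2,293. Adding that to $3,063 gives $5,356, past the $4,225 cap; patient pays only $4,225 − $3,063 = $1,162. Plan pays $4,586 − $1,162 = $3,424.

$3,424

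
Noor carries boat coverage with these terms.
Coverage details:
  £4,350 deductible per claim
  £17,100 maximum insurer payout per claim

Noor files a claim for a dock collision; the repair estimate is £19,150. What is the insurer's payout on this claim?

After the deductible, £19,150 − £4,350 = £14,800 remains.
£14,800 ≤ £17,100, so the limit doesn't bind; insurer pays £14,800.

£14,800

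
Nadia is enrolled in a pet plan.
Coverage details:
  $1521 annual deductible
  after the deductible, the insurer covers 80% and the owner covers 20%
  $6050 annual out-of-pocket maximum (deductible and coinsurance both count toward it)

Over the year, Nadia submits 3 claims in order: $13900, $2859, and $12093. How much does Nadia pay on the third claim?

$1481.40

#1 ($13900): $1521 to deductible, leaving $12379; coinsurance $12379 × 20% = $2475.80. Owner owes $3996.80 (running OOP $3996.80).
#2 ($2859): deductible already satisfied, so owner's share is 20% × $2859 = $571.80. Owner pays $571.80; OOP now $4568.60.
#3 ($12093): deductible met; 20% of $12093 = $2418.60. Adding that to $4568.60 gives $6987.20, past the $6050 cap; owner pays only $6050 − $4568.60 = $1481.40.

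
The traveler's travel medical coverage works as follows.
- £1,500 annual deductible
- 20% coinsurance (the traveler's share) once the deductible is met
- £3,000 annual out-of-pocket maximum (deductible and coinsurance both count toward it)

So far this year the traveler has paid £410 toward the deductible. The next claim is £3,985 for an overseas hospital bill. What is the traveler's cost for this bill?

£410 of the £1,500 deductible is already met, leaving £1,090.
After the £1,090 deductible portion, £3,985 − £1,090 = £2,895 is subject to coinsurance.
Traveler's 20% share of £2,895 is £579.
So the traveler owes £1,090 + £579 = £1,669 before any cap.
Cumulative spending £410 + £1,669 = £2,079 stays under the £3,000 maximum.

£1,669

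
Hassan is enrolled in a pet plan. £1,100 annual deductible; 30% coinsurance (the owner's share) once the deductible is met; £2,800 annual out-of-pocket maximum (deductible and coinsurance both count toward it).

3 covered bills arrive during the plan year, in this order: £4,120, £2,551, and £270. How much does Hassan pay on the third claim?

Bill 1, £4,120: £1,100 to deductible, leaving £3,020; owner's 30% is £906. Owner owes £2,006 (running OOP £2,006).
Bill 2, £2,551: deductible met; 30% of £2,551 = £765.30. Owner pays £765.30; OOP now £2,771.30.
Bill 3, £270: deductible met; 30% of £270 = £81. That would push OOP to £2,852.30, over the £2,800 cap, so owner pays £2,800 − £2,771.30 = £28.70.

£28.70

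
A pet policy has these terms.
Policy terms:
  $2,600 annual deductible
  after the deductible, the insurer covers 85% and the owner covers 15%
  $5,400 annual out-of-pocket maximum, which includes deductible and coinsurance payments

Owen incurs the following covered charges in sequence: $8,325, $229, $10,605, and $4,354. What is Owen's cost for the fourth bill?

Claim 1 — $8,325: $2,600 to deductible, leaving $5,725; 15% of $5,725 = $858.75. Owner owes $3,458.75 (running OOP $3,458.75).
Claim 2 — $229: 15% coinsurance on $229 = $34.35. Owner owes $34.35 (running OOP $3,493.10).
Claim 3 — $10,605: deductible already satisfied, so owner's share is 15% × $10,605 = $1,590.75. Cost to owner: $1,590.75. OOP to date $5,083.85.
Claim 4 — $4,354: 15% coinsurance on $4,354 = $653.10. OOP would hit $5,736.95 > $5,400, so the cap limits the owner to $5,400 − $5,083.85 = $316.15.

$316.15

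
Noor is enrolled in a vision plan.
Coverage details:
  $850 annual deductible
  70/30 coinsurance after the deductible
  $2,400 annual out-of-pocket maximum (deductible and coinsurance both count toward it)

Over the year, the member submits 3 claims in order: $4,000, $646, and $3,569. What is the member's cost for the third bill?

$411.20

Claim 1 ($4,000): $850 to deductible, leaving $3,150; coinsurance $3,150 × 30% = $945. Cost to member: $1,795. OOP to date $1,795.
Claim 2 ($646): 30% coinsurance on $646 = $193.80. Cost to member: $193.80. OOP to date $1,988.80.
Claim 3 ($3,569): deductible already satisfied, so member's share is 30% × $3,569 = $1,070.70. OOP would hit $3,059.50 > $2,400, so the cap limits the member to $2,400 − $1,988.80 = $411.20.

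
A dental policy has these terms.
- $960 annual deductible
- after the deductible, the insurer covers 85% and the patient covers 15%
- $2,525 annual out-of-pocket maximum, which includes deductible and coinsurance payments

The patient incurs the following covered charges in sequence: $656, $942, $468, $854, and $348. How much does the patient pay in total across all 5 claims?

#1 ($656): entire amount goes to the deductible. Patient owes $656 (running OOP $656).
#2 ($942): deductible takes $304, $638 remains; 15% of $638 = $95.70. Cost to patient: $399.70. OOP to date $1,055.70.
#3 ($468): 15% coinsurance on $468 = $70.20. Patient pays $70.20; OOP now $1,125.90.
#4 ($854): 15% coinsurance on $854 = $128.10. Cost to patient: $128.10. OOP to date $1,254.
#5 ($348): 15% coinsurance on $348 = $52.20. Cost to patient: $52.20. OOP to date $1,306.20.
Total paid by the patient: $656 + $399.70 + $70.20 + $128.10 + $52.20 = $1,306.20.

$1,306.20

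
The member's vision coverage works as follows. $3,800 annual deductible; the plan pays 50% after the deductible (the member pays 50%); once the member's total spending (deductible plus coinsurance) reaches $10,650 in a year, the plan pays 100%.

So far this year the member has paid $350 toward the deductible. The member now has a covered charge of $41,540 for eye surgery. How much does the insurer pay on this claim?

$350 of the $3,800 deductible is already met, leaving $3,450.
That leaves $41,540 − $3,450 = $38,090 for coinsurance.
Coinsurance: $38,090 × 50% = $19,045.
So the member owes $3,450 + $19,045 = $22,495 before any cap.
That would bring total out-of-pocket to $22,845, past the $10,650 cap. The member is capped at $10,650 − $350 = $10,300 on this claim.
Insurer pays the balance: $41,540 − $10,300 = $31,240.

$31,240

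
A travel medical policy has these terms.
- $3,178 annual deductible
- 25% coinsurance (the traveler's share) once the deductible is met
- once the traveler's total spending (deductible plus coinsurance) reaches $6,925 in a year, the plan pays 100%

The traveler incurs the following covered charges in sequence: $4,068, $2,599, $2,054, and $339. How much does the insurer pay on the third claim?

Bill 1, $4,068: $3,178 finishes the deductible; $890 goes to coinsurance; traveler's 25% is $222.50. Traveler owes $3,400.50 (running OOP $3,400.50). Plan pays $4,068 − $3,400.50 = $667.50.
Bill 2, $2,599: deductible met; 25% of $2,599 = $649.75. Traveler owes $649.75 (running OOP $4,050.25). Insurer: $2,599 − $649.75 = $1,949.25.
Bill 3, $2,054: deductible met; 25% of $2,054 = $513.50. Traveler pays $513.50; OOP now $4,563.75. Plan pays $2,054 − $513.50 = $1,540.50.

$1,540.50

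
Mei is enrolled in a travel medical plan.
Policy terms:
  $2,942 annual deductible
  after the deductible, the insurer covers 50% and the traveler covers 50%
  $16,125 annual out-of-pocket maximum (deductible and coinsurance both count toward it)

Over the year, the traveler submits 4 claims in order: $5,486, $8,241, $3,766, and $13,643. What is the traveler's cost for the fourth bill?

Claim 1 ($5,486): $2,942 finishes the deductible; $2,544 goes to coinsurance; 50% of $2,544 = $1,272. Traveler pays $4,214; OOP now $4,214.
Claim 2 ($8,241): 50% coinsurance on $8,241 = $4,120.50. Traveler pays $4,120.50; OOP now $8,334.50.
Claim 3 ($3,766): deductible met; 50% of $3,766 = $1,883. Traveler pays $1,883; OOP now $10,217.50.
Claim 4 ($13,643): 50% coinsurance on $13,643 = $6,821.50. Adding that to $10,217.50 gives $17,039, past the $16,125 cap; traveler pays only $16,125 − $10,217.50 = $5,907.50.

$5,907.50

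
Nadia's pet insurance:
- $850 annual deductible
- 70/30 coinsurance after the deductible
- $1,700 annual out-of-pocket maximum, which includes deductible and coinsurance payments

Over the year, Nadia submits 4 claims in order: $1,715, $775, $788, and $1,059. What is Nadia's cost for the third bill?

$236.40

Claim 1 ($1,715): $850 finishes the deductible; $865 goes to coinsurance; 30% of $865 = $259.50. Owner owes $1,109.50 (running OOP $1,109.50).
Claim 2 ($775): deductible already satisfied, so owner's share is 30% × $775 = $232.50. Owner owes $232.50 (running OOP $1,342).
Claim 3 ($788): deductible already satisfied, so owner's share is 30% × $788 = $236.40. Cost to owner: $236.40. OOP to date $1,578.40.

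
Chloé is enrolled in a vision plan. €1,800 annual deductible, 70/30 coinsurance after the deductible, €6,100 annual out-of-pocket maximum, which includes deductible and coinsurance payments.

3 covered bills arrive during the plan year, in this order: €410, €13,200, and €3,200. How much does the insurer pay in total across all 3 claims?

€10,710

Claim 1 — €410: entire amount goes to the deductible. Member pays €410; OOP now €410. Plan pays €410 − €410 = €0.
Claim 2 — €13,200: €1,390 to deductible, leaving €11,810; 30% of €11,810 = €3,543. Member owes €4,933 (running OOP €5,343). Plan pays €13,200 − €4,933 = €8,267.
Claim 3 — €3,200: deductible met; 30% of €3,200 = €960. That would push OOP to €6,303, over the €6,100 cap, so member pays €6,100 − €5,343 = €757. Plan pays €3,200 − €757 = €2,443.
Insurer total = bills − member's total = €16,810 − €6,100 = €10,710.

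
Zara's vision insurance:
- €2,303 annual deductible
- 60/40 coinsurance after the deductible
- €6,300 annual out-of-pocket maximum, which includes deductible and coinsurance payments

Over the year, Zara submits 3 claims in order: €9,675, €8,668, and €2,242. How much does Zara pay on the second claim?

Bill 1, €9,675: €2,303 to deductible, leaving €7,372; member's 40% is €2,948.80. Member owes €5,251.80 (running OOP €5,251.80).
Bill 2, €8,668: 40% coinsurance on €8,668 = €3,467.20. OOP would hit €8,719 > €6,300, so the cap limits the member to €6,300 − €5,251.80 = €1,048.20.

€1,048.20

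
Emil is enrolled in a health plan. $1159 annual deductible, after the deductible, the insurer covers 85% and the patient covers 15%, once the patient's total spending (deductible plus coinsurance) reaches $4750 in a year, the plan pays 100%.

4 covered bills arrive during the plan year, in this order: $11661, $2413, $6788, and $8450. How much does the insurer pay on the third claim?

$5769.80

Claim 1 ($11661): $1159 to deductible, leaving $10502; 15% of $10502 = $1575.30. Cost to patient: $2734.30. OOP to date $2734.30. Plan pays $11661 − $2734.30 = $8926.70.
Claim 2 ($2413): deductible met; 15% of $2413 = $361.95. Patient pays $361.95; OOP now $3096.25. Insurer: $2413 − $361.95 = $2051.05.
Claim 3 ($6788): deductible met; 15% of $6788 = $1018.20. Patient owes $1018.20 (running OOP $4114.45). Plan pays $6788 − $1018.20 = $5769.80.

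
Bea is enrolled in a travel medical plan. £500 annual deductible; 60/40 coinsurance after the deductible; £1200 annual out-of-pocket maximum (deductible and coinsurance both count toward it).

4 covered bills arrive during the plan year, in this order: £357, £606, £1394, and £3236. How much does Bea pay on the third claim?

£514.80

Claim 1 — £357: fully absorbed by the deductible. Cost to traveler: £357. OOP to date £357.
Claim 2 — £606: deductible takes £143, £463 remains; coinsurance £463 × 40% = £185.20. Cost to traveler: £328.20. OOP to date £685.20.
Claim 3 — £1394: deductible met; 40% of £1394 = £557.60. That would push OOP to £1242.80, over the £1200 cap, so traveler pays £1200 − £685.20 = £514.80.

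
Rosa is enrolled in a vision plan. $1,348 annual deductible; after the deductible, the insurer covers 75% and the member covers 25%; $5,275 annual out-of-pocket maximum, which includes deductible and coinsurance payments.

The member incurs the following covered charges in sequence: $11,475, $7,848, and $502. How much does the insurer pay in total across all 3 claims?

$14,550

Claim 1 ($11,475): deductible takes $1,348, $10,127 remains; 25% of $10,127 = $2,531.75. Cost to member: $3,879.75. OOP to date $3,879.75. Plan pays $11,475 − $3,879.75 = $7,595.25.
Claim 2 ($7,848): 25% coinsurance on $7,848 = $1,962. That would push OOP to $5,841.75, over the $5,275 cap, so member pays $5,275 − $3,879.75 = $1,395.25. Insurer: $7,848 − $1,395.25 = $6,452.75.
Claim 3 ($502): deductible met; 25% of $502 = $125.50. That would push OOP to $5,400.50, over the $5,275 cap, so member pays $5,275 − $5,275 = $0. Plan pays $502 − $0 = $502.
Insurer total = bills − member's total = $19,825 − $5,275 = $14,550.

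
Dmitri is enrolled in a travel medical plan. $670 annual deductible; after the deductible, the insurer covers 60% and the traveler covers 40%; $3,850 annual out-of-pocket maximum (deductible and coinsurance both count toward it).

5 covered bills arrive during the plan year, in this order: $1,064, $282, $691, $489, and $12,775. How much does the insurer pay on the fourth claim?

$293.40

Bill 1, $1,064: $670 finishes the deductible; $394 goes to coinsurance; coinsurance $394 × 40% = $157.60. Traveler owes $827.60 (running OOP $827.60). Plan pays $1,064 − $827.60 = $236.40.
Bill 2, $282: deductible already satisfied, so traveler's share is 40% × $282 = $112.80. Cost to traveler: $112.80. OOP to date $940.40. Plan pays $282 − $112.80 = $169.20.
Bill 3, $691: deductible met; 40% of $691 = $276.40. Traveler owes $276.40 (running OOP $1,216.80). Insurer: $691 − $276.40 = $414.60.
Bill 4, $489: deductible met; 40% of $489 = $195.60. Traveler owes $195.60 (running OOP $1,412.40). Plan pays $489 − $195.60 = $293.40.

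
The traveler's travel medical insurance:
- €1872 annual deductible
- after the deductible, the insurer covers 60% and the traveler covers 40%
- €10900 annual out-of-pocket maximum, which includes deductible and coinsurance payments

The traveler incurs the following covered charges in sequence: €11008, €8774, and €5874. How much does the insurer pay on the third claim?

#1 (€11008): €1872 finishes the deductible; €9136 goes to coinsurance; traveler's 40% is €3654.40. Traveler pays €5526.40; OOP now €5526.40. Plan pays €11008 − €5526.40 = €5481.60.
#2 (€8774): deductible already satisfied, so traveler's share is 40% × €8774 = €3509.60. Cost to traveler: €3509.60. OOP to date €9036. Plan pays €8774 − €3509.60 = €5264.40.
#3 (€5874): 40% coinsurance on €5874 = €2349.60. That would push OOP to €11385.60, over the €10900 cap, so traveler pays €10900 − €9036 = €1864. Plan pays €5874 − €1864 = €4010.

€4010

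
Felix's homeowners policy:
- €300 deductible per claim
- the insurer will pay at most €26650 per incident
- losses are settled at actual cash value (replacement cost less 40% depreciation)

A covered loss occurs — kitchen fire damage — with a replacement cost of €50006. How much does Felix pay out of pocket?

Depreciate 40%: the covered value is €50006 × 0.6 = €30003.60.
Subtract the deductible: €30003.60 − €300 = €29703.60.
€29703.60 exceeds the €26650 limit, so the insurer pays the limit: €26650.
Out of pocket: €50006 − €26650 = €23356.

€23356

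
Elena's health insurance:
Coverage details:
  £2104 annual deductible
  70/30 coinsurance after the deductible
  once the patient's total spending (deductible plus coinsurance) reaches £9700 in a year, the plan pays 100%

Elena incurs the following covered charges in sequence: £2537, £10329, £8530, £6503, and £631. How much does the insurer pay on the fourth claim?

Claim 1 — £2537: £2104 to deductible, leaving £433; coinsurance £433 × 30% = £129.90. Patient owes £2233.90 (running OOP £2233.90). Insurer: £2537 − £2233.90 = £303.10.
Claim 2 — £10329: deductible met; 30% of £10329 = £3098.70. Cost to patient: £3098.70. OOP to date £5332.60. Plan pays £10329 − £3098.70 = £7230.30.
Claim 3 — £8530: deductible met; 30% of £8530 = £2559. Cost to patient: £2559. OOP to date £7891.60. Plan pays £8530 − £2559 = £5971.
Claim 4 — £6503: deductible met; 30% of £6503 = £1950.90. That would push OOP to £9842.50, over the £9700 cap, so patient pays £9700 − £7891.60 = £1808.40. Plan pays £6503 − £1808.40 = £4694.60.

£4694.60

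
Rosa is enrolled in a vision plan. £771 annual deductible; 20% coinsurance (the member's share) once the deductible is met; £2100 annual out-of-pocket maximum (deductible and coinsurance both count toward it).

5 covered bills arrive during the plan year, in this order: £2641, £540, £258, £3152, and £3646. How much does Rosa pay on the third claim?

Claim 1 — £2641: deductible takes £771, £1870 remains; coinsurance £1870 × 20% = £374. Cost to member: £1145. OOP to date £1145.
Claim 2 — £540: 20% coinsurance on £540 = £108. Member pays £108; OOP now £1253.
Claim 3 — £258: deductible met; 20% of £258 = £51.60. Cost to member: £51.60. OOP to date £1304.60.

£51.60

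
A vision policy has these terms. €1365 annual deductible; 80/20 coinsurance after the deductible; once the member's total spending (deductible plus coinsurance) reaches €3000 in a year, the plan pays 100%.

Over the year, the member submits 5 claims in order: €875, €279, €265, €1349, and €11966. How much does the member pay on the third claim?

€221.80

Claim 1 — €875: fully absorbed by the deductible. Member pays €875; OOP now €875.
Claim 2 — €279: all of it applies to the deductible. Member pays €279; OOP now €1154.
Claim 3 — €265: €211 to deductible, leaving €54; member's 20% is €10.80. Member owes €221.80 (running OOP €1375.80).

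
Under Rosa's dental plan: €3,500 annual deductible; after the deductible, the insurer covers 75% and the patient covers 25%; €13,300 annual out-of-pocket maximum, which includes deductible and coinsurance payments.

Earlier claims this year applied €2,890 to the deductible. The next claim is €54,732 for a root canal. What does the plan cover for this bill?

€44,322

Remaining deductible: €3,500 − €2,890 = €610.
After the €610 deductible portion, €54,732 − €610 = €54,122 is subject to coinsurance.
Patient's 25% share of €54,122 is €13,530.50.
So the patient owes €610 + €13,530.50 = €14,140.50 before any cap.
That would bring total out-of-pocket to €17,030.50, past the €13,300 cap. The patient is capped at €13,300 − €2,890 = €10,410 on this claim.
Insurer pays the balance: €54,732 − €10,410 = €44,322.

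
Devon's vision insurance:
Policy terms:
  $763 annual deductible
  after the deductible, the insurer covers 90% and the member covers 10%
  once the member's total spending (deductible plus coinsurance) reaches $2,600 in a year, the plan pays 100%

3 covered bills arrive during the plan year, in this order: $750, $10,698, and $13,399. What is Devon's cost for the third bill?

$768.50

Bill 1, $750: fully absorbed by the deductible. Member pays $750; OOP now $750.
Bill 2, $10,698: deductible takes $13, $10,685 remains; member's 10% is $1,068.50. Cost to member: $1,081.50. OOP to date $1,831.50.
Bill 3, $13,399: 10% coinsurance on $13,399 = $1,339.90. That would push OOP to $3,171.40, over the $2,600 cap, so member pays $2,600 − $1,831.50 = $768.50.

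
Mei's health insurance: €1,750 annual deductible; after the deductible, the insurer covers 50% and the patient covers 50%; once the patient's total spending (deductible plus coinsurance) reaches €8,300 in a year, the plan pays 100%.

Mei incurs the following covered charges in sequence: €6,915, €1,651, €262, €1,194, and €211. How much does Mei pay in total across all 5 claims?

Bill 1, €6,915: €1,750 to deductible, leaving €5,165; patient's 50% is €2,582.50. Cost to patient: €4,332.50. OOP to date €4,332.50.
Bill 2, €1,651: deductible met; 50% of €1,651 = €825.50. Cost to patient: €825.50. OOP to date €5,158.
Bill 3, €262: 50% coinsurance on €262 = €131. Patient pays €131; OOP now €5,289.
Bill 4, €1,194: 50% coinsurance on €1,194 = €597. Patient owes €597 (running OOP €5,886).
Bill 5, €211: deductible already satisfied, so patient's share is 50% × €211 = €105.50. Cost to patient: €105.50. OOP to date €5,991.50.
Total paid by the patient: €4,332.50 + €825.50 + €131 + €597 + €105.50 = €5,991.50.

€5,991.50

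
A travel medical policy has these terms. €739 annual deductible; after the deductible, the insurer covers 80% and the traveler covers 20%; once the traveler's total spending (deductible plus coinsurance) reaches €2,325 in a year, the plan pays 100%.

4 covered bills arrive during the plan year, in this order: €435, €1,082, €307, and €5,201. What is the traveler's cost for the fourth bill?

€1,040.20

Claim 1 (€435): all of it applies to the deductible. Traveler pays €435; OOP now €435.
Claim 2 (€1,082): €304 finishes the deductible; €778 goes to coinsurance; traveler's 20% is €155.60. Traveler owes €459.60 (running OOP €894.60).
Claim 3 (€307): 20% coinsurance on €307 = €61.40. Cost to traveler: €61.40. OOP to date €956.
Claim 4 (€5,201): deductible already satisfied, so traveler's share is 20% × €5,201 = €1,040.20. Traveler pays €1,040.20; OOP now €1,996.20.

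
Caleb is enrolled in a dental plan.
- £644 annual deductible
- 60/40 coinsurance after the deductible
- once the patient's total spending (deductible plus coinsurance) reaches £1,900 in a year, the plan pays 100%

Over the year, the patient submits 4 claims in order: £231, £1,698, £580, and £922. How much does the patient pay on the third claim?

£232

Claim 1 — £231: all of it applies to the deductible. Cost to patient: £231. OOP to date £231.
Claim 2 — £1,698: deductible takes £413, £1,285 remains; 40% of £1,285 = £514. Cost to patient: £927. OOP to date £1,158.
Claim 3 — £580: 40% coinsurance on £580 = £232. Patient pays £232; OOP now £1,390.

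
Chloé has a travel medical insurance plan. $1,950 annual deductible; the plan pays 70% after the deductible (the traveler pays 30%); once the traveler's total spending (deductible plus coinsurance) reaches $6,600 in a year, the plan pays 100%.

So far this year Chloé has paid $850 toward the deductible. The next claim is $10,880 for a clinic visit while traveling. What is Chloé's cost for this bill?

$4,034

$850 of the $1,950 deductible is already met, leaving $1,100.
That leaves $10,880 − $1,100 = $9,780 for coinsurance.
Traveler's 30% share of $9,780 is $2,934.
Traveler responsibility before any cap: $1,100 + $2,934 = $4,034.
Cumulative spending $850 + $4,034 = $4,884 stays under the $6,600 maximum.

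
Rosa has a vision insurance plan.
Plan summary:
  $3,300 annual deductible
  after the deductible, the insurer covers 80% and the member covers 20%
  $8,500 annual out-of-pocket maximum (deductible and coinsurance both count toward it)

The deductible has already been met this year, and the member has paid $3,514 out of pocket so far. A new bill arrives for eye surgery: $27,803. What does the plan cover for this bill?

$22,817

The deductible is already satisfied, so the full bill goes to coinsurance.
Member's 20% share of $27,803 is $5,560.60.
Year-to-date out-of-pocket would reach $3,514 + $5,560.60 = $9,074.60, above the $8,500 maximum, so the member pays only $8,500 − $3,514 = $4,986.
The insurer covers the remainder: $27,803 − $4,986 = $22,817.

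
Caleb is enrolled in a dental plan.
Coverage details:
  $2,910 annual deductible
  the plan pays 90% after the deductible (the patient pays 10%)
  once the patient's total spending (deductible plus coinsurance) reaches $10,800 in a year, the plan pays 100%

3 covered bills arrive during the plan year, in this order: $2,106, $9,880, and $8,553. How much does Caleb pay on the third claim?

$855.30

Bill 1, $2,106: fully absorbed by the deductible. Cost to patient: $2,106. OOP to date $2,106.
Bill 2, $9,880: $804 to deductible, leaving $9,076; 10% of $9,076 = $907.60. Patient owes $1,711.60 (running OOP $3,817.60).
Bill 3, $8,553: 10% coinsurance on $8,553 = $855.30. Cost to patient: $855.30. OOP to date $4,672.90.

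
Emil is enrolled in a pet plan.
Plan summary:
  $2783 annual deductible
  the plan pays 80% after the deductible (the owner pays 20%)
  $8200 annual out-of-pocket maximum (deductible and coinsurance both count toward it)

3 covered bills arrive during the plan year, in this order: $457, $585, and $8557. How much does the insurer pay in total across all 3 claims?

Claim 1 — $457: all of it applies to the deductible. Cost to owner: $457. OOP to date $457. Plan pays $457 − $457 = $0.
Claim 2 — $585: all of it applies to the deductible. Cost to owner: $585. OOP to date $1042. Insurer: $585 − $585 = $0.
Claim 3 — $8557: $1741 to deductible, leaving $6816; owner's 20% is $1363.20. Owner owes $3104.20 (running OOP $4146.20). Plan pays $8557 − $3104.20 = $5452.80.
Insurer total = bills − owner's total = $9599 − $4146.20 = $5452.80.

$5452.80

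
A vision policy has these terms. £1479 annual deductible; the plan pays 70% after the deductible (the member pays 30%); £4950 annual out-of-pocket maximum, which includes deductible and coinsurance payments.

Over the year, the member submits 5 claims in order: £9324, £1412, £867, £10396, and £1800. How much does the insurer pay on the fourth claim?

Claim 1 — £9324: deductible takes £1479, £7845 remains; member's 30% is £2353.50. Member pays £3832.50; OOP now £3832.50. Insurer: £9324 − £3832.50 = £5491.50.
Claim 2 — £1412: 30% coinsurance on £1412 = £423.60. Member pays £423.60; OOP now £4256.10. Insurer: £1412 − £423.60 = £988.40.
Claim 3 — £867: 30% coinsurance on £867 = £260.10. Member owes £260.10 (running OOP £4516.20). Plan pays £867 − £260.10 = £606.90.
Claim 4 — £10396: deductible met; 30% of £10396 = £3118.80. That would push OOP to £7635, over the £4950 cap, so member pays £4950 − £4516.20 = £433.80. Insurer: £10396 − £433.80 = £9962.20.

£9962.20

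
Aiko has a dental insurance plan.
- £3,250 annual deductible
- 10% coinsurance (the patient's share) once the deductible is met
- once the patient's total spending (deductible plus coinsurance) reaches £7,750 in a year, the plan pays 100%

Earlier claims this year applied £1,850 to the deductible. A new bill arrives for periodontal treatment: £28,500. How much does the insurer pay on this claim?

£24,390

Deductible still to meet: £3,250 − £1,850 = £1,400.
After the £1,400 deductible portion, £28,500 − £1,400 = £27,100 is subject to coinsurance.
Coinsurance: £27,100 × 10% = £2,710.
Patient responsibility before any cap: £1,400 + £2,710 = £4,110.
Cumulative spending £1,850 + £4,110 = £5,960 stays under the £7,750 maximum.
The insurer covers the remainder: £28,500 − £4,110 = £24,390.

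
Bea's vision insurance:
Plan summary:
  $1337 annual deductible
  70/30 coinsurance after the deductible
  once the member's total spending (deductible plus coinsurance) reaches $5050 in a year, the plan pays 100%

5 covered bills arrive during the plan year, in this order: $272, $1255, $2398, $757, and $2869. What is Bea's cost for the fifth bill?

#1 ($272): fully absorbed by the deductible. Cost to member: $272. OOP to date $272.
#2 ($1255): $1065 finishes the deductible; $190 goes to coinsurance; member's 30% is $57. Cost to member: $1122. OOP to date $1394.
#3 ($2398): deductible already satisfied, so member's share is 30% × $2398 = $719.40. Cost to member: $719.40. OOP to date $2113.40.
#4 ($757): deductible met; 30% of $757 = $227.10. Member pays $227.10; OOP now $2340.50.
#5 ($2869): deductible already satisfied, so member's share is 30% × $2869 = $860.70. Member pays $860.70; OOP now $3201.20.

$860.70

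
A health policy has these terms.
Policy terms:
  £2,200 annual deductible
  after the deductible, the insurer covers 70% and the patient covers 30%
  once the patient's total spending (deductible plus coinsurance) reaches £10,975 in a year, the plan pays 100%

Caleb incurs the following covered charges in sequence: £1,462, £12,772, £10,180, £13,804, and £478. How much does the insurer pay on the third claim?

£7,126

#1 (£1,462): entire amount goes to the deductible. Patient owes £1,462 (running OOP £1,462). Plan pays £1,462 − £1,462 = £0.
#2 (£12,772): deductible takes £738, £12,034 remains; coinsurance £12,034 × 30% = £3,610.20. Cost to patient: £4,348.20. OOP to date £5,810.20. Insurer: £12,772 − £4,348.20 = £8,423.80.
#3 (£10,180): deductible already satisfied, so patient's share is 30% × £10,180 = £3,054. Patient owes £3,054 (running OOP £8,864.20). Plan pays £10,180 − £3,054 = £7,126.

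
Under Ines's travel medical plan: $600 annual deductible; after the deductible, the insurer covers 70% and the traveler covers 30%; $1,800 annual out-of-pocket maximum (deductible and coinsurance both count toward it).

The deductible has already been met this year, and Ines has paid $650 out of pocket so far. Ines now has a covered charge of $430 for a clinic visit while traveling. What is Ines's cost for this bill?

The deductible is already satisfied, so the full bill goes to coinsurance.
Coinsurance: $430 × 30% = $129.
Cumulative spending $650 + $129 = $779 stays under the $1,800 maximum.

$129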